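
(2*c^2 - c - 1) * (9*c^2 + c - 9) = 18*c^4 - 7*c^3 - 28*c^2 + 8*c + 9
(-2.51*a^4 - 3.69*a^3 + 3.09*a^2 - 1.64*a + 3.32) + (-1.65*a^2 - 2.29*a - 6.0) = -2.51*a^4 - 3.69*a^3 + 1.44*a^2 - 3.93*a - 2.68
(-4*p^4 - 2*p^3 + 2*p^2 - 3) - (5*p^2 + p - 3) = -4*p^4 - 2*p^3 - 3*p^2 - p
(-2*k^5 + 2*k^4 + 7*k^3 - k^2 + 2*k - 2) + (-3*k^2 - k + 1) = -2*k^5 + 2*k^4 + 7*k^3 - 4*k^2 + k - 1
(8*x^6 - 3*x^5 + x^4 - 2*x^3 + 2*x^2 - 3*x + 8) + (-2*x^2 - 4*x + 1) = 8*x^6 - 3*x^5 + x^4 - 2*x^3 - 7*x + 9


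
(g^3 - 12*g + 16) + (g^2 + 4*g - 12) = g^3 + g^2 - 8*g + 4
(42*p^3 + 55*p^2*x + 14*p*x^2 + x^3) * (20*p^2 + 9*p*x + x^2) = 840*p^5 + 1478*p^4*x + 817*p^3*x^2 + 201*p^2*x^3 + 23*p*x^4 + x^5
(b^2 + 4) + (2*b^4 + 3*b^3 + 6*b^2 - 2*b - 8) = 2*b^4 + 3*b^3 + 7*b^2 - 2*b - 4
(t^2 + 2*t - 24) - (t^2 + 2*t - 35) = 11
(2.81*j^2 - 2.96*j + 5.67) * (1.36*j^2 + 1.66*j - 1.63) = 3.8216*j^4 + 0.639*j^3 - 1.7827*j^2 + 14.237*j - 9.2421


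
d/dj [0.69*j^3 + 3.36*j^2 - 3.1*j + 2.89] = 2.07*j^2 + 6.72*j - 3.1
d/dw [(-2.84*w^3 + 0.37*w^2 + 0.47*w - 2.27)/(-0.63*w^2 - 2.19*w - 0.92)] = (1.7892*w^4 + 12.4392*w^3 + 7.3242*w^2 - 3.541*w - 5.4037)/(0.3969*w^4 + 2.7594*w^3 + 5.9553*w^2 + 4.0296*w + 0.8464)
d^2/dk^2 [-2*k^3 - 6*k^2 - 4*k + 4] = -12*k - 12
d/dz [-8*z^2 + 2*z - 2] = 2 - 16*z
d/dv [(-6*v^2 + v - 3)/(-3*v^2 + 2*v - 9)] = 3*(-3*v^2 + 30*v - 1)/(9*v^4 - 12*v^3 + 58*v^2 - 36*v + 81)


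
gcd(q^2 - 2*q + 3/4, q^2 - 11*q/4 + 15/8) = q - 3/2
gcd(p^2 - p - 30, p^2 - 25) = p + 5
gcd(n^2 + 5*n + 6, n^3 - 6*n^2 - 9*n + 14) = n + 2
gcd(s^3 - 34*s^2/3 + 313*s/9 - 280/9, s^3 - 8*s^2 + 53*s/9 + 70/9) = s^2 - 26*s/3 + 35/3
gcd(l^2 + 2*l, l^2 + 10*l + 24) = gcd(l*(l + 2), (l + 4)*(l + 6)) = 1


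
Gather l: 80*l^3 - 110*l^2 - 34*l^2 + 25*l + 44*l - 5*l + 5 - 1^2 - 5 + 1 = 80*l^3 - 144*l^2 + 64*l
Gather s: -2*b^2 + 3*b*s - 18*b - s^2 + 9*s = -2*b^2 - 18*b - s^2 + s*(3*b + 9)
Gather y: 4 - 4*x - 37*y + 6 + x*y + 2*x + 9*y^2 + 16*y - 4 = -2*x + 9*y^2 + y*(x - 21) + 6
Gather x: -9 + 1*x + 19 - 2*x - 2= 8 - x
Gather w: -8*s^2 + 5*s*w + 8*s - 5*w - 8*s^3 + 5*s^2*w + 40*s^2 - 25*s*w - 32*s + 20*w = -8*s^3 + 32*s^2 - 24*s + w*(5*s^2 - 20*s + 15)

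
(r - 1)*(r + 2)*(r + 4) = r^3 + 5*r^2 + 2*r - 8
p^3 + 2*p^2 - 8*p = p*(p - 2)*(p + 4)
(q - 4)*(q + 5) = q^2 + q - 20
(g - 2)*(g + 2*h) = g^2 + 2*g*h - 2*g - 4*h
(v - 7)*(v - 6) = v^2 - 13*v + 42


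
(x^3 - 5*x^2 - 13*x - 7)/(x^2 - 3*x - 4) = (x^2 - 6*x - 7)/(x - 4)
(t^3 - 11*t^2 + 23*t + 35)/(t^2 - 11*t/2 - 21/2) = 2*(t^2 - 4*t - 5)/(2*t + 3)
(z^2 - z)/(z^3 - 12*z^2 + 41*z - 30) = z/(z^2 - 11*z + 30)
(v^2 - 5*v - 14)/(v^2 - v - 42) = (v + 2)/(v + 6)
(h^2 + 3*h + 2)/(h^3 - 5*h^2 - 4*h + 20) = (h + 1)/(h^2 - 7*h + 10)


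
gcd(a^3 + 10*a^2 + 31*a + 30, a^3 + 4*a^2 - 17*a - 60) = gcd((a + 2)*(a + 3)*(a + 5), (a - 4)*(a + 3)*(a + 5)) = a^2 + 8*a + 15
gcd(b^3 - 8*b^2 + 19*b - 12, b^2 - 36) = 1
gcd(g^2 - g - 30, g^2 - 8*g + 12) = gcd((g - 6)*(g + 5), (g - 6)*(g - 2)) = g - 6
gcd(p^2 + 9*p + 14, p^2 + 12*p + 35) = p + 7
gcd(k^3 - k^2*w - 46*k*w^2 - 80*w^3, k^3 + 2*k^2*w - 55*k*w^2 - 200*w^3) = -k^2 + 3*k*w + 40*w^2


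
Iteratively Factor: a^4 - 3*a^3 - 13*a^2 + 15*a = (a - 1)*(a^3 - 2*a^2 - 15*a) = (a - 5)*(a - 1)*(a^2 + 3*a) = a*(a - 5)*(a - 1)*(a + 3)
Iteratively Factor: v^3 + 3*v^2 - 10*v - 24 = (v - 3)*(v^2 + 6*v + 8) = (v - 3)*(v + 2)*(v + 4)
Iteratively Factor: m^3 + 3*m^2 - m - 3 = (m + 3)*(m^2 - 1) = (m + 1)*(m + 3)*(m - 1)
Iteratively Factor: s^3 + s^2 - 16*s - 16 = (s + 1)*(s^2 - 16) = (s + 1)*(s + 4)*(s - 4)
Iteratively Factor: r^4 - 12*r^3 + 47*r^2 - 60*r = (r - 4)*(r^3 - 8*r^2 + 15*r) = (r - 4)*(r - 3)*(r^2 - 5*r) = (r - 5)*(r - 4)*(r - 3)*(r)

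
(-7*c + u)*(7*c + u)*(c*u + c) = -49*c^3*u - 49*c^3 + c*u^3 + c*u^2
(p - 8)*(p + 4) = p^2 - 4*p - 32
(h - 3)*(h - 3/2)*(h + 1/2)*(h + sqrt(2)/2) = h^4 - 4*h^3 + sqrt(2)*h^3/2 - 2*sqrt(2)*h^2 + 9*h^2/4 + 9*sqrt(2)*h/8 + 9*h/4 + 9*sqrt(2)/8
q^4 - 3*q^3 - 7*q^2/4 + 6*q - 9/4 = (q - 3)*(q - 1)*(q - 1/2)*(q + 3/2)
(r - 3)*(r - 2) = r^2 - 5*r + 6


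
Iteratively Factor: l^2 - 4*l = (l - 4)*(l)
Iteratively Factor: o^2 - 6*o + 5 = (o - 5)*(o - 1)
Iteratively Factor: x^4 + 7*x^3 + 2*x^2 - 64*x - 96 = (x + 4)*(x^3 + 3*x^2 - 10*x - 24) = (x - 3)*(x + 4)*(x^2 + 6*x + 8) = (x - 3)*(x + 2)*(x + 4)*(x + 4)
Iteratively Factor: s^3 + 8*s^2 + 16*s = (s + 4)*(s^2 + 4*s) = s*(s + 4)*(s + 4)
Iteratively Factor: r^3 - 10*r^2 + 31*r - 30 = (r - 5)*(r^2 - 5*r + 6) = (r - 5)*(r - 3)*(r - 2)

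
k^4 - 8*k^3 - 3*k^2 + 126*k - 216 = (k - 6)*(k - 3)^2*(k + 4)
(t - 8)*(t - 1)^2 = t^3 - 10*t^2 + 17*t - 8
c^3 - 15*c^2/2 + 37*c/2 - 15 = (c - 3)*(c - 5/2)*(c - 2)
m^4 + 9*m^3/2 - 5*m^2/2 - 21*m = m*(m - 2)*(m + 3)*(m + 7/2)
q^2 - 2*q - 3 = (q - 3)*(q + 1)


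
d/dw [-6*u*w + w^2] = -6*u + 2*w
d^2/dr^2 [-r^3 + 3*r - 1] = -6*r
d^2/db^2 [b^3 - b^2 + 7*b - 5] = 6*b - 2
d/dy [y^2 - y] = 2*y - 1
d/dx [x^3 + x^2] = x*(3*x + 2)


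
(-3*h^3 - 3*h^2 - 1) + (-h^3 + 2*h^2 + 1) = -4*h^3 - h^2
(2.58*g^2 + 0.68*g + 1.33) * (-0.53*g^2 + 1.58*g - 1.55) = -1.3674*g^4 + 3.716*g^3 - 3.6295*g^2 + 1.0474*g - 2.0615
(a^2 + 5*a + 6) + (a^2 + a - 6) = 2*a^2 + 6*a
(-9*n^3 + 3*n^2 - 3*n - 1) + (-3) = -9*n^3 + 3*n^2 - 3*n - 4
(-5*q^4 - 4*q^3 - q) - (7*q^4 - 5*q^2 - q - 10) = -12*q^4 - 4*q^3 + 5*q^2 + 10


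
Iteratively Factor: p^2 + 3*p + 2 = (p + 1)*(p + 2)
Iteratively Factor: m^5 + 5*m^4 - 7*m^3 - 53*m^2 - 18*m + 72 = (m + 2)*(m^4 + 3*m^3 - 13*m^2 - 27*m + 36) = (m + 2)*(m + 3)*(m^3 - 13*m + 12) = (m + 2)*(m + 3)*(m + 4)*(m^2 - 4*m + 3) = (m - 1)*(m + 2)*(m + 3)*(m + 4)*(m - 3)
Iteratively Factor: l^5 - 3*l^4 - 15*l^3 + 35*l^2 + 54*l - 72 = (l - 3)*(l^4 - 15*l^2 - 10*l + 24) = (l - 4)*(l - 3)*(l^3 + 4*l^2 + l - 6) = (l - 4)*(l - 3)*(l + 3)*(l^2 + l - 2) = (l - 4)*(l - 3)*(l + 2)*(l + 3)*(l - 1)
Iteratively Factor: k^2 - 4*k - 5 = (k - 5)*(k + 1)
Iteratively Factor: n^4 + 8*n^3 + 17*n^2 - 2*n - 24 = (n + 3)*(n^3 + 5*n^2 + 2*n - 8) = (n - 1)*(n + 3)*(n^2 + 6*n + 8) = (n - 1)*(n + 3)*(n + 4)*(n + 2)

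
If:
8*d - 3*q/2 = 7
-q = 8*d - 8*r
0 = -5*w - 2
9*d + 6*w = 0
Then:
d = 4/15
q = -146/45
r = -5/36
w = -2/5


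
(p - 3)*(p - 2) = p^2 - 5*p + 6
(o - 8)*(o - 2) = o^2 - 10*o + 16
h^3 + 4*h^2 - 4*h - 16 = (h - 2)*(h + 2)*(h + 4)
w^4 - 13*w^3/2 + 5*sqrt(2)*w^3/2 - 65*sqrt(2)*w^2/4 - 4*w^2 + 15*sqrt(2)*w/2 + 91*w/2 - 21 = (w - 6)*(w - 1/2)*(w - sqrt(2))*(w + 7*sqrt(2)/2)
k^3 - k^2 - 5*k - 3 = (k - 3)*(k + 1)^2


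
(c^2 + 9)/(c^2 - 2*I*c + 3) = (c + 3*I)/(c + I)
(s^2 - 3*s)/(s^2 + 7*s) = (s - 3)/(s + 7)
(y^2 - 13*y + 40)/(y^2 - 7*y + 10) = (y - 8)/(y - 2)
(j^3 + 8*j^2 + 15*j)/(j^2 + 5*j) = j + 3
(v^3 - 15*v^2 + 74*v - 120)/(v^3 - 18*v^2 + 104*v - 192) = (v - 5)/(v - 8)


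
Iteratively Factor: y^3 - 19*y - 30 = (y - 5)*(y^2 + 5*y + 6) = (y - 5)*(y + 2)*(y + 3)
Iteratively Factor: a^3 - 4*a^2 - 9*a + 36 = (a + 3)*(a^2 - 7*a + 12) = (a - 3)*(a + 3)*(a - 4)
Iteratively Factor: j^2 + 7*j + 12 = (j + 3)*(j + 4)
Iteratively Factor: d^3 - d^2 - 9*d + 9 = (d - 1)*(d^2 - 9) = (d - 3)*(d - 1)*(d + 3)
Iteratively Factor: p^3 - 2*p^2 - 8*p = (p)*(p^2 - 2*p - 8) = p*(p + 2)*(p - 4)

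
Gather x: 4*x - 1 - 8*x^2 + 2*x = -8*x^2 + 6*x - 1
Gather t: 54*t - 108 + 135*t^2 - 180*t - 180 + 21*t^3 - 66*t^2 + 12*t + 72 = 21*t^3 + 69*t^2 - 114*t - 216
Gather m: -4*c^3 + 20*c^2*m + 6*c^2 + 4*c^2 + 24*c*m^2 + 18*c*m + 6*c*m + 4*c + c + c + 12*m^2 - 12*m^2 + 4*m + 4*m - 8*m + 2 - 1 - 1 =-4*c^3 + 10*c^2 + 24*c*m^2 + 6*c + m*(20*c^2 + 24*c)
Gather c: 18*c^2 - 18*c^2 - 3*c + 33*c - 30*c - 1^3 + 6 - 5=0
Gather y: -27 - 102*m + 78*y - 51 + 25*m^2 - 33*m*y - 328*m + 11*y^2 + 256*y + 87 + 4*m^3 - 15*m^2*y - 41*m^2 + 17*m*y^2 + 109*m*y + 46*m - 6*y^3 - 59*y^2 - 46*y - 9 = 4*m^3 - 16*m^2 - 384*m - 6*y^3 + y^2*(17*m - 48) + y*(-15*m^2 + 76*m + 288)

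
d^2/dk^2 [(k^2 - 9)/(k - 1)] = -16/(k^3 - 3*k^2 + 3*k - 1)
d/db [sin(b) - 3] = cos(b)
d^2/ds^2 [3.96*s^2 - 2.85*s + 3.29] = 7.92000000000000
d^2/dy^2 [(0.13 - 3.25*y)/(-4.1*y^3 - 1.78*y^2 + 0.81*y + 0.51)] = (327.795*y^5 + 116.0874*y^4 + 27.00126*y^3 + 81.668028*y^2 + 17.195724*y - 3.091764)/(68.921*y^9 + 89.7654*y^8 - 1.87698*y^7 - 55.547828*y^6 - 21.961062*y^5 + 8.818182*y^4 + 7.079697*y^3 + 0.385101*y^2 - 0.632043*y - 0.132651)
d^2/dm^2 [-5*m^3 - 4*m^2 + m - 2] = -30*m - 8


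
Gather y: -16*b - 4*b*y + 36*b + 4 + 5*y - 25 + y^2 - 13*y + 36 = 20*b + y^2 + y*(-4*b - 8) + 15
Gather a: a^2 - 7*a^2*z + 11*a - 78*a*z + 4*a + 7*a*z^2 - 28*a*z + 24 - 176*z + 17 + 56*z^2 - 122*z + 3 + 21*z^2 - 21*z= a^2*(1 - 7*z) + a*(7*z^2 - 106*z + 15) + 77*z^2 - 319*z + 44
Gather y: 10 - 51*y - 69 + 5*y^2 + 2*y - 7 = 5*y^2 - 49*y - 66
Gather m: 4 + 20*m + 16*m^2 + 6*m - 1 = 16*m^2 + 26*m + 3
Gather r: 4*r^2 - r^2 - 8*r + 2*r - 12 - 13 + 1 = 3*r^2 - 6*r - 24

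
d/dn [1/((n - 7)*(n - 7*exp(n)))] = ((7 - n)*(n - 7*exp(n)) + (n - 7)^2*(7*exp(n) - 1))/((n - 7)^3*(n - 7*exp(n))^2)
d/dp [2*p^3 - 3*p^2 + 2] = 6*p*(p - 1)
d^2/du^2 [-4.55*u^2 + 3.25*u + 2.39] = -9.10000000000000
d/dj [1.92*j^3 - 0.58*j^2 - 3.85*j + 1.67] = 5.76*j^2 - 1.16*j - 3.85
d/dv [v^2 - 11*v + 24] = 2*v - 11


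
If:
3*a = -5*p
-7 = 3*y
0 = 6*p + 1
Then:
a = 5/18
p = -1/6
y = -7/3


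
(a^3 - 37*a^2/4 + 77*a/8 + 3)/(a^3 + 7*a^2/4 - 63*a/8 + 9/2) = (4*a^2 - 31*a - 8)/(4*a^2 + 13*a - 12)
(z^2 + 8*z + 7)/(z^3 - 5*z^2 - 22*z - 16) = (z + 7)/(z^2 - 6*z - 16)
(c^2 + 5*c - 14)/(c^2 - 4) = (c + 7)/(c + 2)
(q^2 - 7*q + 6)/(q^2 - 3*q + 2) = (q - 6)/(q - 2)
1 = 1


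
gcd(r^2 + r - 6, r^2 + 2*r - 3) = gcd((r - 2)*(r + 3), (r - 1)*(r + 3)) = r + 3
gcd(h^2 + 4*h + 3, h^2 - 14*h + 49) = 1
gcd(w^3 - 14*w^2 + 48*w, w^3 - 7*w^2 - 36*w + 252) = w - 6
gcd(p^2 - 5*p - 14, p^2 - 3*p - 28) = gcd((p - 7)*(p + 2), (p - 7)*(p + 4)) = p - 7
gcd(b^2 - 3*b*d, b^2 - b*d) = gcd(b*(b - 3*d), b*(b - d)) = b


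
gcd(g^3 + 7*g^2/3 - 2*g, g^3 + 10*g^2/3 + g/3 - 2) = g^2 + 7*g/3 - 2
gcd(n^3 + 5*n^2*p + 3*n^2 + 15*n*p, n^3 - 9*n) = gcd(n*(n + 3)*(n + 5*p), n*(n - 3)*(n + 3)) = n^2 + 3*n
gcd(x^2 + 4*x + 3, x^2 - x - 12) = x + 3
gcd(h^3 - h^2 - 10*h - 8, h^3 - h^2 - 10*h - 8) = h^3 - h^2 - 10*h - 8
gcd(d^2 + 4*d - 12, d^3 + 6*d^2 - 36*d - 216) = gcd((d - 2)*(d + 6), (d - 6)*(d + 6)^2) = d + 6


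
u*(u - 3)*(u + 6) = u^3 + 3*u^2 - 18*u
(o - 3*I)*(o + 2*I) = o^2 - I*o + 6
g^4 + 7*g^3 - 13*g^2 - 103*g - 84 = (g - 4)*(g + 1)*(g + 3)*(g + 7)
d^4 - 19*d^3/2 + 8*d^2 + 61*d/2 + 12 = (d - 8)*(d - 3)*(d + 1/2)*(d + 1)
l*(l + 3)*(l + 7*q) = l^3 + 7*l^2*q + 3*l^2 + 21*l*q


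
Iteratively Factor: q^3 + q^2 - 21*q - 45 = (q + 3)*(q^2 - 2*q - 15) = (q + 3)^2*(q - 5)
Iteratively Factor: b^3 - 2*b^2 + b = (b)*(b^2 - 2*b + 1) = b*(b - 1)*(b - 1)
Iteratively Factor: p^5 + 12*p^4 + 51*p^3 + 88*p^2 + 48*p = (p + 3)*(p^4 + 9*p^3 + 24*p^2 + 16*p) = p*(p + 3)*(p^3 + 9*p^2 + 24*p + 16) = p*(p + 3)*(p + 4)*(p^2 + 5*p + 4) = p*(p + 3)*(p + 4)^2*(p + 1)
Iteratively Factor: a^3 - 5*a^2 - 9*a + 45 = (a - 5)*(a^2 - 9) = (a - 5)*(a + 3)*(a - 3)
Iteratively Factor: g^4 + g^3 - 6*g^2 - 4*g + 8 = (g + 2)*(g^3 - g^2 - 4*g + 4) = (g - 1)*(g + 2)*(g^2 - 4) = (g - 1)*(g + 2)^2*(g - 2)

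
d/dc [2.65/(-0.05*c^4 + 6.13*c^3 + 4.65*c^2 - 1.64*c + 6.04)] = (0.53*c^3 - 48.7335*c^2 - 24.645*c + 4.346)/(-0.05*c^4 + 6.13*c^3 + 4.65*c^2 - 1.64*c + 6.04)^2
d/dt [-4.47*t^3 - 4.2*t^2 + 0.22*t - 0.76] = -13.41*t^2 - 8.4*t + 0.22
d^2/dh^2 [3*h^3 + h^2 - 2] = 18*h + 2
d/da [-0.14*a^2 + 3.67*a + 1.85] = 3.67 - 0.28*a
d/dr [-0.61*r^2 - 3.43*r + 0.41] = -1.22*r - 3.43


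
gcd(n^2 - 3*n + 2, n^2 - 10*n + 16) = n - 2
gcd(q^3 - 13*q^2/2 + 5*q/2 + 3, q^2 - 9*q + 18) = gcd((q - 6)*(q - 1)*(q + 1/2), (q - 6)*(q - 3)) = q - 6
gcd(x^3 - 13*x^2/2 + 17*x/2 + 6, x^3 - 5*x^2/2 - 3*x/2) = x^2 - 5*x/2 - 3/2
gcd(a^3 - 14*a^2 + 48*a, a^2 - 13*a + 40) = a - 8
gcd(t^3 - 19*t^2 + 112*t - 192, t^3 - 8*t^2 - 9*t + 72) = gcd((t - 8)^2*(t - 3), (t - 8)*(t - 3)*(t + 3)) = t^2 - 11*t + 24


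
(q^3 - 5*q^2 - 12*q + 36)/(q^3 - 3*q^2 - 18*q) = (q - 2)/q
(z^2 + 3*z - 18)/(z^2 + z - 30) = (z - 3)/(z - 5)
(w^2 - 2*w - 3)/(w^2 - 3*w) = (w + 1)/w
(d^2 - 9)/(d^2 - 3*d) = (d + 3)/d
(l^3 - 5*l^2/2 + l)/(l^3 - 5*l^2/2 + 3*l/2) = (2*l^2 - 5*l + 2)/(2*l^2 - 5*l + 3)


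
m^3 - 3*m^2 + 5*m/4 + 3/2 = (m - 2)*(m - 3/2)*(m + 1/2)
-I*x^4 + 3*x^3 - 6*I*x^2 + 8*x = x*(x - 2*I)*(x + 4*I)*(-I*x + 1)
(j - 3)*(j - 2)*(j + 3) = j^3 - 2*j^2 - 9*j + 18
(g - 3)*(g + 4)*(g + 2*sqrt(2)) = g^3 + g^2 + 2*sqrt(2)*g^2 - 12*g + 2*sqrt(2)*g - 24*sqrt(2)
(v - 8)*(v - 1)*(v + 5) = v^3 - 4*v^2 - 37*v + 40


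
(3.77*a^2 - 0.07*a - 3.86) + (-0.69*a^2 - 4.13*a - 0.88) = 3.08*a^2 - 4.2*a - 4.74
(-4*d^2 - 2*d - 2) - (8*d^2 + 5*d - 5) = -12*d^2 - 7*d + 3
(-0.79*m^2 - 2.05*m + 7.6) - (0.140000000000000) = -0.79*m^2 - 2.05*m + 7.46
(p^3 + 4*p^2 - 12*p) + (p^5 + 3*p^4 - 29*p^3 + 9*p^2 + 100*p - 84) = p^5 + 3*p^4 - 28*p^3 + 13*p^2 + 88*p - 84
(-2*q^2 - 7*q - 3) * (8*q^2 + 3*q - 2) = -16*q^4 - 62*q^3 - 41*q^2 + 5*q + 6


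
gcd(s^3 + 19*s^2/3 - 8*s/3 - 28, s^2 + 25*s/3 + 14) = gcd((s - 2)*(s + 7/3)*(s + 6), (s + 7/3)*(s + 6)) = s^2 + 25*s/3 + 14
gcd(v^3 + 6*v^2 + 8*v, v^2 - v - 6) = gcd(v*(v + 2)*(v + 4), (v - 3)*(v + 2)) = v + 2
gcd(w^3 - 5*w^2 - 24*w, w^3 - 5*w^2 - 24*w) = w^3 - 5*w^2 - 24*w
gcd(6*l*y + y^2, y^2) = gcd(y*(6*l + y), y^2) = y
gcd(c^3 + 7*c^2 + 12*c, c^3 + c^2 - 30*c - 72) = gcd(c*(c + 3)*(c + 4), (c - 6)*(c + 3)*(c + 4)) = c^2 + 7*c + 12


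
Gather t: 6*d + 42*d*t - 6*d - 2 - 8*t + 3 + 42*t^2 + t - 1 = 42*t^2 + t*(42*d - 7)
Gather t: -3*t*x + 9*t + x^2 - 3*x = t*(9 - 3*x) + x^2 - 3*x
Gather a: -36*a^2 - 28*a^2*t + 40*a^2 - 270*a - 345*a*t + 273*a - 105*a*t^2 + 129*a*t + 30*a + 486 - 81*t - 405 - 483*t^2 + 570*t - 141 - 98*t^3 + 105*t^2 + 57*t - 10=a^2*(4 - 28*t) + a*(-105*t^2 - 216*t + 33) - 98*t^3 - 378*t^2 + 546*t - 70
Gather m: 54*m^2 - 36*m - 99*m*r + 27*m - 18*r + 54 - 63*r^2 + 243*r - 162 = 54*m^2 + m*(-99*r - 9) - 63*r^2 + 225*r - 108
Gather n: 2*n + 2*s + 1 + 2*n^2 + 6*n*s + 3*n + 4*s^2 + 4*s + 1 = 2*n^2 + n*(6*s + 5) + 4*s^2 + 6*s + 2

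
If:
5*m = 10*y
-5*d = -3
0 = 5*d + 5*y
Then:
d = 3/5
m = -6/5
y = -3/5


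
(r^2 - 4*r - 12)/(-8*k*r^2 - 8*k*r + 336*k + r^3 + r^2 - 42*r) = (r + 2)/(-8*k*r - 56*k + r^2 + 7*r)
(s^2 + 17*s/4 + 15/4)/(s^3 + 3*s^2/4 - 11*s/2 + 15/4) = (4*s + 5)/(4*s^2 - 9*s + 5)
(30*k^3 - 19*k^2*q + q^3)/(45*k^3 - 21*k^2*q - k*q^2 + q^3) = (-2*k + q)/(-3*k + q)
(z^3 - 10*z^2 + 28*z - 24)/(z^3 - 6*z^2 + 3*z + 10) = (z^2 - 8*z + 12)/(z^2 - 4*z - 5)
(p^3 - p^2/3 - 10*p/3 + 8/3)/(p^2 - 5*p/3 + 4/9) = 3*(p^2 + p - 2)/(3*p - 1)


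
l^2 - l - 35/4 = (l - 7/2)*(l + 5/2)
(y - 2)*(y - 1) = y^2 - 3*y + 2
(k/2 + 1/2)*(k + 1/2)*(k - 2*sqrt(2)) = k^3/2 - sqrt(2)*k^2 + 3*k^2/4 - 3*sqrt(2)*k/2 + k/4 - sqrt(2)/2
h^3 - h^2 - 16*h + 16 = (h - 4)*(h - 1)*(h + 4)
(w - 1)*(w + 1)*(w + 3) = w^3 + 3*w^2 - w - 3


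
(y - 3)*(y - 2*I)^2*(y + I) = y^4 - 3*y^3 - 3*I*y^3 + 9*I*y^2 - 4*I*y + 12*I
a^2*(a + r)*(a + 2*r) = a^4 + 3*a^3*r + 2*a^2*r^2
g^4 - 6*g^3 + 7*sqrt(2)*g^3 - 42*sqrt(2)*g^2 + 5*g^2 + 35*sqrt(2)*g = g*(g - 5)*(g - 1)*(g + 7*sqrt(2))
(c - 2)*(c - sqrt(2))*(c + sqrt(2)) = c^3 - 2*c^2 - 2*c + 4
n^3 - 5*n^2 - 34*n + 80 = (n - 8)*(n - 2)*(n + 5)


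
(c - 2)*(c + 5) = c^2 + 3*c - 10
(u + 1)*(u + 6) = u^2 + 7*u + 6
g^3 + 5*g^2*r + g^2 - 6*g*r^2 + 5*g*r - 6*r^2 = (g + 1)*(g - r)*(g + 6*r)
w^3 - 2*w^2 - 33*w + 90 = (w - 5)*(w - 3)*(w + 6)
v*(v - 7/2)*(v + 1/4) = v^3 - 13*v^2/4 - 7*v/8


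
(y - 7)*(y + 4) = y^2 - 3*y - 28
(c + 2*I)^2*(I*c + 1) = I*c^3 - 3*c^2 - 4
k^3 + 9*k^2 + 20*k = k*(k + 4)*(k + 5)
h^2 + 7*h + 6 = (h + 1)*(h + 6)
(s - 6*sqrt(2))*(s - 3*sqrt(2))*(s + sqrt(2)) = s^3 - 8*sqrt(2)*s^2 + 18*s + 36*sqrt(2)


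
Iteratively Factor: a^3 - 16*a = (a + 4)*(a^2 - 4*a) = a*(a + 4)*(a - 4)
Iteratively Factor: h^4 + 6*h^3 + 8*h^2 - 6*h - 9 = (h + 3)*(h^3 + 3*h^2 - h - 3) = (h + 1)*(h + 3)*(h^2 + 2*h - 3) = (h - 1)*(h + 1)*(h + 3)*(h + 3)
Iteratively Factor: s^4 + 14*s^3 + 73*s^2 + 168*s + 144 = (s + 4)*(s^3 + 10*s^2 + 33*s + 36) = (s + 3)*(s + 4)*(s^2 + 7*s + 12) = (s + 3)*(s + 4)^2*(s + 3)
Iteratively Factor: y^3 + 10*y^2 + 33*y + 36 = (y + 3)*(y^2 + 7*y + 12) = (y + 3)*(y + 4)*(y + 3)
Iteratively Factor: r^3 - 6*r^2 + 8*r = (r)*(r^2 - 6*r + 8) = r*(r - 2)*(r - 4)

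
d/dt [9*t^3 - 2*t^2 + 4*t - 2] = 27*t^2 - 4*t + 4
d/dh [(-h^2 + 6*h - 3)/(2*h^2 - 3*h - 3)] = 9*(-h^2 + 2*h - 3)/(4*h^4 - 12*h^3 - 3*h^2 + 18*h + 9)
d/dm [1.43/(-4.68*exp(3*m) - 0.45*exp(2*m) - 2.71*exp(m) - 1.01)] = (20.0772*exp(2*m) + 1.287*exp(m) + 3.8753)*exp(m)/(4.68*exp(3*m) + 0.45*exp(2*m) + 2.71*exp(m) + 1.01)^2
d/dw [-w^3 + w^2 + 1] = w*(2 - 3*w)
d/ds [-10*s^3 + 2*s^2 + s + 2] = -30*s^2 + 4*s + 1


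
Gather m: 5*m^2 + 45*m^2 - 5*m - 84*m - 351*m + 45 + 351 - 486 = 50*m^2 - 440*m - 90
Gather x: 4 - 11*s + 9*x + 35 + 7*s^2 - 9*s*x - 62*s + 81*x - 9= 7*s^2 - 73*s + x*(90 - 9*s) + 30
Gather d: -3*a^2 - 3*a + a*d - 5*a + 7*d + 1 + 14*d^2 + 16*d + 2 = -3*a^2 - 8*a + 14*d^2 + d*(a + 23) + 3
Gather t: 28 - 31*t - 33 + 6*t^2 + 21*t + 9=6*t^2 - 10*t + 4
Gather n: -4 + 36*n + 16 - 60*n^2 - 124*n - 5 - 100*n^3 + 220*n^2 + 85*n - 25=-100*n^3 + 160*n^2 - 3*n - 18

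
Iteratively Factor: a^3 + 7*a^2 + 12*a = (a + 4)*(a^2 + 3*a) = (a + 3)*(a + 4)*(a)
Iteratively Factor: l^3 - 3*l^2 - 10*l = (l + 2)*(l^2 - 5*l) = l*(l + 2)*(l - 5)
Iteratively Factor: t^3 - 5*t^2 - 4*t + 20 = (t - 5)*(t^2 - 4) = (t - 5)*(t - 2)*(t + 2)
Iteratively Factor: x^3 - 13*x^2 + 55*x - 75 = (x - 3)*(x^2 - 10*x + 25) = (x - 5)*(x - 3)*(x - 5)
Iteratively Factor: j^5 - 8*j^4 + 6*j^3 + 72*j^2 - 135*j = (j)*(j^4 - 8*j^3 + 6*j^2 + 72*j - 135) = j*(j - 3)*(j^3 - 5*j^2 - 9*j + 45) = j*(j - 3)*(j + 3)*(j^2 - 8*j + 15) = j*(j - 3)^2*(j + 3)*(j - 5)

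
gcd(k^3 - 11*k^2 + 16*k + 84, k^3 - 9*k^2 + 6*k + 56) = k^2 - 5*k - 14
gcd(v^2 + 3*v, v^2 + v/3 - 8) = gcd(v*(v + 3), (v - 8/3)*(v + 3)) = v + 3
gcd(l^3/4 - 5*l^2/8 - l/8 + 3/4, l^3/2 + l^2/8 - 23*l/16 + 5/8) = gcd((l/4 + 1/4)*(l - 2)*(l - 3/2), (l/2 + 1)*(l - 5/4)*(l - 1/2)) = 1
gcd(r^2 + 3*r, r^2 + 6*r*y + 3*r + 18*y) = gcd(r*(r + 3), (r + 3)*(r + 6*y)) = r + 3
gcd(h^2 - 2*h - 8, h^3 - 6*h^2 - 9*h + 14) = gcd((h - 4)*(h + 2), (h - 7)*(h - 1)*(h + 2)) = h + 2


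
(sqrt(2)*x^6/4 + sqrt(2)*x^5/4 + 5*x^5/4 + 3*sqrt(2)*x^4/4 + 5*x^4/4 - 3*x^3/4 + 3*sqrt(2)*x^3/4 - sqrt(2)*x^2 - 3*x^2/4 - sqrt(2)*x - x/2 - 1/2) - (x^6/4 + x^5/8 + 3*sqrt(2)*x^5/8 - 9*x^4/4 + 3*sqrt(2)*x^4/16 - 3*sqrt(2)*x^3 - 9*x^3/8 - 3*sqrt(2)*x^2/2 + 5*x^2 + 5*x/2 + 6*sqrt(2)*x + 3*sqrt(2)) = -x^6/4 + sqrt(2)*x^6/4 - sqrt(2)*x^5/8 + 9*x^5/8 + 9*sqrt(2)*x^4/16 + 7*x^4/2 + 3*x^3/8 + 15*sqrt(2)*x^3/4 - 23*x^2/4 + sqrt(2)*x^2/2 - 7*sqrt(2)*x - 3*x - 3*sqrt(2) - 1/2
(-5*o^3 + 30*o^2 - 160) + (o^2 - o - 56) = -5*o^3 + 31*o^2 - o - 216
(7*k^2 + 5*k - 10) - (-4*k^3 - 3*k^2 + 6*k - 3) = 4*k^3 + 10*k^2 - k - 7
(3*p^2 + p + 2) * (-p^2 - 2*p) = -3*p^4 - 7*p^3 - 4*p^2 - 4*p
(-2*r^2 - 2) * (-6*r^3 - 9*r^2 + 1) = 12*r^5 + 18*r^4 + 12*r^3 + 16*r^2 - 2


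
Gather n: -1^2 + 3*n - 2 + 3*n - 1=6*n - 4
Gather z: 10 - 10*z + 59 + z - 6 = 63 - 9*z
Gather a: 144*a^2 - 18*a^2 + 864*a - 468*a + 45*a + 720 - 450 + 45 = 126*a^2 + 441*a + 315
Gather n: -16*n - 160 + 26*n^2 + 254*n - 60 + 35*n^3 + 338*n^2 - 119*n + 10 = 35*n^3 + 364*n^2 + 119*n - 210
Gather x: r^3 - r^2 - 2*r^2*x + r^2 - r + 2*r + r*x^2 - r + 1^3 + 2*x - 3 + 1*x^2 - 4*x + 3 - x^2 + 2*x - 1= r^3 - 2*r^2*x + r*x^2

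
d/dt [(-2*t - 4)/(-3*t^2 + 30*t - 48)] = 2*(t^2 - 10*t - 2*(t - 5)*(t + 2) + 16)/(3*(t^2 - 10*t + 16)^2)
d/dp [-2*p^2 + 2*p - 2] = 2 - 4*p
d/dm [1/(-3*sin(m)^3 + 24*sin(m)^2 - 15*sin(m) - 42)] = (3*sin(m)^2 - 16*sin(m) + 5)*cos(m)/(3*(sin(m)^3 - 8*sin(m)^2 + 5*sin(m) + 14)^2)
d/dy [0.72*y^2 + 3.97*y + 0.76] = 1.44*y + 3.97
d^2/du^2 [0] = 0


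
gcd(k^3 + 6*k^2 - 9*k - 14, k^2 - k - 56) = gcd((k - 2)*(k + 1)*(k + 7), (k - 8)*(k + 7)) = k + 7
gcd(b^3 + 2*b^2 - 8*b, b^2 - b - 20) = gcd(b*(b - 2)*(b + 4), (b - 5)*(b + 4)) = b + 4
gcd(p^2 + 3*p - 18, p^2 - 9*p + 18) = p - 3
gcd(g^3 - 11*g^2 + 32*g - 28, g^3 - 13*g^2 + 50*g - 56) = g^2 - 9*g + 14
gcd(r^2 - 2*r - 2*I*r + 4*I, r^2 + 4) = r - 2*I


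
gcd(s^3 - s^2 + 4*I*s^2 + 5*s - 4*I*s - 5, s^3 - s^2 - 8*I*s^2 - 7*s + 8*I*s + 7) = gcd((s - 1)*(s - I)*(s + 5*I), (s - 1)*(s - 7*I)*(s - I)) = s^2 + s*(-1 - I) + I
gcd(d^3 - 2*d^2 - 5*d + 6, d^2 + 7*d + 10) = d + 2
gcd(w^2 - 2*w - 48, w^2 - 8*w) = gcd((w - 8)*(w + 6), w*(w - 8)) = w - 8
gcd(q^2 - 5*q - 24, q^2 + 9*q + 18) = q + 3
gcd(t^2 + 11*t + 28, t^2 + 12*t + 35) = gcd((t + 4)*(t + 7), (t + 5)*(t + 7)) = t + 7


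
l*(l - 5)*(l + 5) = l^3 - 25*l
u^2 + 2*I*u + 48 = (u - 6*I)*(u + 8*I)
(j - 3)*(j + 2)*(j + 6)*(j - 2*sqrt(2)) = j^4 - 2*sqrt(2)*j^3 + 5*j^3 - 10*sqrt(2)*j^2 - 12*j^2 - 36*j + 24*sqrt(2)*j + 72*sqrt(2)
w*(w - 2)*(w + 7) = w^3 + 5*w^2 - 14*w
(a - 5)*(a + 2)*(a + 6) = a^3 + 3*a^2 - 28*a - 60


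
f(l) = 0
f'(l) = 0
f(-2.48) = 0.00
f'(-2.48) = 0.00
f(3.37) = 0.00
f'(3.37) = 0.00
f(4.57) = 0.00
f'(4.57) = 0.00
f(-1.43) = 0.00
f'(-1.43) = 0.00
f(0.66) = 0.00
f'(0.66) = 0.00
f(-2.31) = 0.00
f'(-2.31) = 0.00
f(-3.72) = 0.00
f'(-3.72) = 0.00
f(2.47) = 0.00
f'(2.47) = 0.00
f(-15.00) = 0.00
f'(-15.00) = 0.00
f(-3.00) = 0.00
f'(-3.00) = 0.00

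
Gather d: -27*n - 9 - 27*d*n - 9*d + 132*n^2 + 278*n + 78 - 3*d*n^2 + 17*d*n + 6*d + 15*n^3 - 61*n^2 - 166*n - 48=d*(-3*n^2 - 10*n - 3) + 15*n^3 + 71*n^2 + 85*n + 21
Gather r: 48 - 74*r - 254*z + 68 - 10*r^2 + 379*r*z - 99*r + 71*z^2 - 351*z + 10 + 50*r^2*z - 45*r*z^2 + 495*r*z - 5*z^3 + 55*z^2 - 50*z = r^2*(50*z - 10) + r*(-45*z^2 + 874*z - 173) - 5*z^3 + 126*z^2 - 655*z + 126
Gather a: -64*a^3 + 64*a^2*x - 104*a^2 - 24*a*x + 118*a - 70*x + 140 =-64*a^3 + a^2*(64*x - 104) + a*(118 - 24*x) - 70*x + 140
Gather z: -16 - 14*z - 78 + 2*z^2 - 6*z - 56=2*z^2 - 20*z - 150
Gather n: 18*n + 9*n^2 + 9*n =9*n^2 + 27*n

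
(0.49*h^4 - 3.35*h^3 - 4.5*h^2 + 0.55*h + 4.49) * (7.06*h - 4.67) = 3.4594*h^5 - 25.9393*h^4 - 16.1255*h^3 + 24.898*h^2 + 29.1309*h - 20.9683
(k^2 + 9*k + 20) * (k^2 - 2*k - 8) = k^4 + 7*k^3 - 6*k^2 - 112*k - 160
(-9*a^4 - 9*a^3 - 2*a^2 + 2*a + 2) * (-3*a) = 27*a^5 + 27*a^4 + 6*a^3 - 6*a^2 - 6*a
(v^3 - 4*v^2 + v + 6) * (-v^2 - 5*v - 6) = -v^5 - v^4 + 13*v^3 + 13*v^2 - 36*v - 36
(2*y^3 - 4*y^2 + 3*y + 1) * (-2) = -4*y^3 + 8*y^2 - 6*y - 2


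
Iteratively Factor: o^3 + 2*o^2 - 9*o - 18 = (o + 2)*(o^2 - 9) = (o + 2)*(o + 3)*(o - 3)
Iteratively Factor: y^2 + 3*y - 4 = (y - 1)*(y + 4)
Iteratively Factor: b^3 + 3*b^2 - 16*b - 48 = (b + 3)*(b^2 - 16) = (b + 3)*(b + 4)*(b - 4)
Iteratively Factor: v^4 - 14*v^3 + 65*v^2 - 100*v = (v - 5)*(v^3 - 9*v^2 + 20*v) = v*(v - 5)*(v^2 - 9*v + 20) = v*(v - 5)*(v - 4)*(v - 5)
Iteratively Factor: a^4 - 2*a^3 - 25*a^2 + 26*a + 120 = (a + 4)*(a^3 - 6*a^2 - a + 30) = (a + 2)*(a + 4)*(a^2 - 8*a + 15) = (a - 5)*(a + 2)*(a + 4)*(a - 3)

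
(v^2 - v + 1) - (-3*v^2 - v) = 4*v^2 + 1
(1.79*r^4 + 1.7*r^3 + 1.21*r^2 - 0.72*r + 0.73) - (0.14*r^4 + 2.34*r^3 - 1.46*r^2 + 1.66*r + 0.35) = 1.65*r^4 - 0.64*r^3 + 2.67*r^2 - 2.38*r + 0.38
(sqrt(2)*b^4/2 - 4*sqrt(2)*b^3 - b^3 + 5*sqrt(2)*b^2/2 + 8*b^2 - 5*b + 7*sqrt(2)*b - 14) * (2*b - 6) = sqrt(2)*b^5 - 11*sqrt(2)*b^4 - 2*b^4 + 22*b^3 + 29*sqrt(2)*b^3 - 58*b^2 - sqrt(2)*b^2 - 42*sqrt(2)*b + 2*b + 84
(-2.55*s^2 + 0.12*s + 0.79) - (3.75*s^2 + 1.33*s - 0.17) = -6.3*s^2 - 1.21*s + 0.96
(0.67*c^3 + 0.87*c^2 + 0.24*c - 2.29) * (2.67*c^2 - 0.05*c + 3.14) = 1.7889*c^5 + 2.2894*c^4 + 2.7011*c^3 - 3.3945*c^2 + 0.8681*c - 7.1906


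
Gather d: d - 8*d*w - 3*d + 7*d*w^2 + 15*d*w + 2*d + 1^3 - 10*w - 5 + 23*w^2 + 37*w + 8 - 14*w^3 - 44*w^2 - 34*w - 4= d*(7*w^2 + 7*w) - 14*w^3 - 21*w^2 - 7*w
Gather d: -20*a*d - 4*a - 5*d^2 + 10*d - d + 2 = -4*a - 5*d^2 + d*(9 - 20*a) + 2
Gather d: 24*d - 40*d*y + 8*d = d*(32 - 40*y)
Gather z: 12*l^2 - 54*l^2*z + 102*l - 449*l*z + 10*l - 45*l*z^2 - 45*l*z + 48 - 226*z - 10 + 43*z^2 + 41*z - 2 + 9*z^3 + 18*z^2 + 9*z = 12*l^2 + 112*l + 9*z^3 + z^2*(61 - 45*l) + z*(-54*l^2 - 494*l - 176) + 36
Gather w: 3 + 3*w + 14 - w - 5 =2*w + 12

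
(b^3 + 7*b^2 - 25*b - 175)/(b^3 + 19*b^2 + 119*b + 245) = (b - 5)/(b + 7)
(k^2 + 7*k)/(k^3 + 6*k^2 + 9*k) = (k + 7)/(k^2 + 6*k + 9)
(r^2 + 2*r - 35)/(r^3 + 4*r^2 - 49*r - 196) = (r - 5)/(r^2 - 3*r - 28)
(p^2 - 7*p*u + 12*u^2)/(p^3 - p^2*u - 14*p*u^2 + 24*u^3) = (p - 4*u)/(p^2 + 2*p*u - 8*u^2)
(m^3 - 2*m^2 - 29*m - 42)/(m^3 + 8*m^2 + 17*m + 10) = (m^2 - 4*m - 21)/(m^2 + 6*m + 5)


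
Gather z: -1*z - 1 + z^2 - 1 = z^2 - z - 2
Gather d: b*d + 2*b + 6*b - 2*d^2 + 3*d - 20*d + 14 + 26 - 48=8*b - 2*d^2 + d*(b - 17) - 8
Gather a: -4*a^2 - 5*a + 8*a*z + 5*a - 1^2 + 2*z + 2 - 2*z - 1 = -4*a^2 + 8*a*z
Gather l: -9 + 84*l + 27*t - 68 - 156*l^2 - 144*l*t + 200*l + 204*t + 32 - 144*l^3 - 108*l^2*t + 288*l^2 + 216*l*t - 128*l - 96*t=-144*l^3 + l^2*(132 - 108*t) + l*(72*t + 156) + 135*t - 45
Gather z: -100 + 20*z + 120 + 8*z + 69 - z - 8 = 27*z + 81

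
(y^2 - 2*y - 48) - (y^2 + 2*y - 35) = -4*y - 13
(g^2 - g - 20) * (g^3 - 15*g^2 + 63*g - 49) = g^5 - 16*g^4 + 58*g^3 + 188*g^2 - 1211*g + 980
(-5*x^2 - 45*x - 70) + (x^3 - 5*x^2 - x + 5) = x^3 - 10*x^2 - 46*x - 65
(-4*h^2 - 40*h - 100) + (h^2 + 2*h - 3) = -3*h^2 - 38*h - 103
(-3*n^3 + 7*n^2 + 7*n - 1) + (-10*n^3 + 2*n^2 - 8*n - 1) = -13*n^3 + 9*n^2 - n - 2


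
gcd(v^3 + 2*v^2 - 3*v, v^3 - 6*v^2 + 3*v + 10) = 1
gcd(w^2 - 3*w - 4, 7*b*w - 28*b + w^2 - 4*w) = w - 4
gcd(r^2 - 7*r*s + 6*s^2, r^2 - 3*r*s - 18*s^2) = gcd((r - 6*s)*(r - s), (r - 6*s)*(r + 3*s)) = r - 6*s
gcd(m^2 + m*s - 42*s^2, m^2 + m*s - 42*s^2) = -m^2 - m*s + 42*s^2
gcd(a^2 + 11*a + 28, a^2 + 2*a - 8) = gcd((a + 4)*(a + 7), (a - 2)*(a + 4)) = a + 4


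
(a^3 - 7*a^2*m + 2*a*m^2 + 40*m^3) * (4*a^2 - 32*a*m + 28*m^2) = 4*a^5 - 60*a^4*m + 260*a^3*m^2 - 100*a^2*m^3 - 1224*a*m^4 + 1120*m^5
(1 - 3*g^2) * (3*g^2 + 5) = -9*g^4 - 12*g^2 + 5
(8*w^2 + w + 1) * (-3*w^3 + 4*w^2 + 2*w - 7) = -24*w^5 + 29*w^4 + 17*w^3 - 50*w^2 - 5*w - 7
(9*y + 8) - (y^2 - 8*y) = -y^2 + 17*y + 8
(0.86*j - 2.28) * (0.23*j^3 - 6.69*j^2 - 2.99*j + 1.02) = 0.1978*j^4 - 6.2778*j^3 + 12.6818*j^2 + 7.6944*j - 2.3256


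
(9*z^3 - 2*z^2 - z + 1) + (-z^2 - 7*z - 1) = 9*z^3 - 3*z^2 - 8*z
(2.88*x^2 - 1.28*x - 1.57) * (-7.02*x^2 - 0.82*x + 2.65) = -20.2176*x^4 + 6.624*x^3 + 19.703*x^2 - 2.1046*x - 4.1605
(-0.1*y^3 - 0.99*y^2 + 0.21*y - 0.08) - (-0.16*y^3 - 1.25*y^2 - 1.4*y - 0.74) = 0.06*y^3 + 0.26*y^2 + 1.61*y + 0.66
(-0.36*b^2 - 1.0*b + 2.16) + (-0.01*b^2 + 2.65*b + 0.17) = -0.37*b^2 + 1.65*b + 2.33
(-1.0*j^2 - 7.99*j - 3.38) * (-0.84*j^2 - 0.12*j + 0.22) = 0.84*j^4 + 6.8316*j^3 + 3.578*j^2 - 1.3522*j - 0.7436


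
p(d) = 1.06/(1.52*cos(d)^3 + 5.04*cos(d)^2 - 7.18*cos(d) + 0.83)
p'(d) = 1.06*(4.56*sin(d)*cos(d)^2 + 10.08*sin(d)*cos(d) - 7.18*sin(d))/(1.52*cos(d)^3 + 5.04*cos(d)^2 - 7.18*cos(d) + 0.83)^2 = (4.8336*cos(d)^2 + 10.6848*cos(d) - 7.6108)*sin(d)/(1.52*cos(d)^3 + 5.04*cos(d)^2 - 7.18*cos(d) + 0.83)^2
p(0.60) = -1.31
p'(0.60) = 3.89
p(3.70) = 0.11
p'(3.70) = 0.08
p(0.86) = -0.82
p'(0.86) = 0.65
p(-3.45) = 0.10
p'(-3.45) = -0.03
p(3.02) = 0.09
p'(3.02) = -0.01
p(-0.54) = -1.60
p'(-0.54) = -6.00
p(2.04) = 0.21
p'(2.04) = -0.41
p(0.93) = -0.79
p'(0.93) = 0.23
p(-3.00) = 0.09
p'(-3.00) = 0.01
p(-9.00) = 0.10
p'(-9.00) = 0.05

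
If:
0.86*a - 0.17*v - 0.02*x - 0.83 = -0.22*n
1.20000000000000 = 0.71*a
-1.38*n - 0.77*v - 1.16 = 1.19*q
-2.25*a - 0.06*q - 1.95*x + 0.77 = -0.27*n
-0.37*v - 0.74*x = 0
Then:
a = 1.69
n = -0.56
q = -2.34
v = 3.12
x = -1.56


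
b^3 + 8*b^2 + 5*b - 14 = (b - 1)*(b + 2)*(b + 7)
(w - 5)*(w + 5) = w^2 - 25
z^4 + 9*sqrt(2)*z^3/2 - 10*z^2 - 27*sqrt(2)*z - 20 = (z - 2*sqrt(2))*(z + sqrt(2)/2)*(z + sqrt(2))*(z + 5*sqrt(2))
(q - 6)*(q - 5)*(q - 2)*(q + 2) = q^4 - 11*q^3 + 26*q^2 + 44*q - 120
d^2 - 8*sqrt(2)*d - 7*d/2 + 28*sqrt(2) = (d - 7/2)*(d - 8*sqrt(2))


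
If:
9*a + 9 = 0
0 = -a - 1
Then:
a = -1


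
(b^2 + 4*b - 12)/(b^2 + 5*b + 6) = (b^2 + 4*b - 12)/(b^2 + 5*b + 6)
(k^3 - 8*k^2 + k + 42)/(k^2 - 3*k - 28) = (k^2 - k - 6)/(k + 4)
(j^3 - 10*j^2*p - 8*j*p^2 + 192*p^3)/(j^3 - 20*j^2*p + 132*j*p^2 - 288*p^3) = (-j - 4*p)/(-j + 6*p)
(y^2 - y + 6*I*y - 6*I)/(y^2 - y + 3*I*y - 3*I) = (y + 6*I)/(y + 3*I)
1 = 1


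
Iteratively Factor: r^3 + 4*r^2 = (r + 4)*(r^2) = r*(r + 4)*(r)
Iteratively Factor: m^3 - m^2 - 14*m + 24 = (m - 3)*(m^2 + 2*m - 8) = (m - 3)*(m + 4)*(m - 2)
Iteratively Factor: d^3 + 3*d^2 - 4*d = (d - 1)*(d^2 + 4*d) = d*(d - 1)*(d + 4)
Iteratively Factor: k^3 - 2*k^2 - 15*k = (k - 5)*(k^2 + 3*k) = (k - 5)*(k + 3)*(k)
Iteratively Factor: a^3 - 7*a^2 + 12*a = (a - 3)*(a^2 - 4*a) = (a - 4)*(a - 3)*(a)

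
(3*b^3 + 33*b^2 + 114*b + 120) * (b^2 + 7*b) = 3*b^5 + 54*b^4 + 345*b^3 + 918*b^2 + 840*b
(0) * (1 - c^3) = 0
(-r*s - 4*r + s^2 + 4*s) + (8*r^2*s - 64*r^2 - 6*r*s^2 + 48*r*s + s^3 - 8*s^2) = 8*r^2*s - 64*r^2 - 6*r*s^2 + 47*r*s - 4*r + s^3 - 7*s^2 + 4*s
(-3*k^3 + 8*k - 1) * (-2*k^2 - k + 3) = 6*k^5 + 3*k^4 - 25*k^3 - 6*k^2 + 25*k - 3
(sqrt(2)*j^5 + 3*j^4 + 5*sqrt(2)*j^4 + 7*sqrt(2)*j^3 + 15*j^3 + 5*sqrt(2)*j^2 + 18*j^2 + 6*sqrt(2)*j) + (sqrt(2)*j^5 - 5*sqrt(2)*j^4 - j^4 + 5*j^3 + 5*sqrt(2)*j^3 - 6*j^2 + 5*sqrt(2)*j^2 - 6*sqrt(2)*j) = 2*sqrt(2)*j^5 + 2*j^4 + 12*sqrt(2)*j^3 + 20*j^3 + 12*j^2 + 10*sqrt(2)*j^2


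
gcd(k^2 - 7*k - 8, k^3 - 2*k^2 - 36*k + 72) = 1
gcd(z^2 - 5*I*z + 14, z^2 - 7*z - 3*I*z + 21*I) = 1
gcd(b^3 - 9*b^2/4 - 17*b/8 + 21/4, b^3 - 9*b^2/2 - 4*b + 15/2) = b + 3/2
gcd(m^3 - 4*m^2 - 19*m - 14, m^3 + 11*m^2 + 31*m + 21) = m + 1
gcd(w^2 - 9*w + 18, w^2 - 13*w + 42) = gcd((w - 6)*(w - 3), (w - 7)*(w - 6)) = w - 6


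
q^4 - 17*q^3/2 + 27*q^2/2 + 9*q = q*(q - 6)*(q - 3)*(q + 1/2)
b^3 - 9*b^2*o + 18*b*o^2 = b*(b - 6*o)*(b - 3*o)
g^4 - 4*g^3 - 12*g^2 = g^2*(g - 6)*(g + 2)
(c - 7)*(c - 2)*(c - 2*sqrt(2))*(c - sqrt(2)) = c^4 - 9*c^3 - 3*sqrt(2)*c^3 + 18*c^2 + 27*sqrt(2)*c^2 - 42*sqrt(2)*c - 36*c + 56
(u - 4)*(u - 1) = u^2 - 5*u + 4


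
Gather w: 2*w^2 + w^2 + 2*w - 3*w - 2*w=3*w^2 - 3*w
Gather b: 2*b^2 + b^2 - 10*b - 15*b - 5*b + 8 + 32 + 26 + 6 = 3*b^2 - 30*b + 72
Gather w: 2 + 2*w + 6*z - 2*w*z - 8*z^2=w*(2 - 2*z) - 8*z^2 + 6*z + 2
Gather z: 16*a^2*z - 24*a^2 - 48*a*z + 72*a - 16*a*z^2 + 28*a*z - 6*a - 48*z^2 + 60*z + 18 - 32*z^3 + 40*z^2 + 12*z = -24*a^2 + 66*a - 32*z^3 + z^2*(-16*a - 8) + z*(16*a^2 - 20*a + 72) + 18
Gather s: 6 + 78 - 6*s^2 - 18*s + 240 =-6*s^2 - 18*s + 324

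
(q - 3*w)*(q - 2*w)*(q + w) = q^3 - 4*q^2*w + q*w^2 + 6*w^3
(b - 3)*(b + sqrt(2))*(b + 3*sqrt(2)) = b^3 - 3*b^2 + 4*sqrt(2)*b^2 - 12*sqrt(2)*b + 6*b - 18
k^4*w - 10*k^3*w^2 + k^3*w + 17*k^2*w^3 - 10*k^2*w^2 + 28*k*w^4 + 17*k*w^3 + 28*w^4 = (k - 7*w)*(k - 4*w)*(k + w)*(k*w + w)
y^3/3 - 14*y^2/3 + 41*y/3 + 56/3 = (y/3 + 1/3)*(y - 8)*(y - 7)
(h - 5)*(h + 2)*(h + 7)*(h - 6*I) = h^4 + 4*h^3 - 6*I*h^3 - 31*h^2 - 24*I*h^2 - 70*h + 186*I*h + 420*I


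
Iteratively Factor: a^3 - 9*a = (a - 3)*(a^2 + 3*a) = a*(a - 3)*(a + 3)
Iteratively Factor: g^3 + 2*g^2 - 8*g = (g - 2)*(g^2 + 4*g) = (g - 2)*(g + 4)*(g)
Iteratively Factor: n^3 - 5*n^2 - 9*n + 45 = (n + 3)*(n^2 - 8*n + 15) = (n - 5)*(n + 3)*(n - 3)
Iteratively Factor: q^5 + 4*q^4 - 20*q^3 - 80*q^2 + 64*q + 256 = (q - 4)*(q^4 + 8*q^3 + 12*q^2 - 32*q - 64) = (q - 4)*(q + 4)*(q^3 + 4*q^2 - 4*q - 16) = (q - 4)*(q + 2)*(q + 4)*(q^2 + 2*q - 8) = (q - 4)*(q + 2)*(q + 4)^2*(q - 2)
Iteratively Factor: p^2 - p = (p - 1)*(p)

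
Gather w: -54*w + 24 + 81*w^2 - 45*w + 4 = 81*w^2 - 99*w + 28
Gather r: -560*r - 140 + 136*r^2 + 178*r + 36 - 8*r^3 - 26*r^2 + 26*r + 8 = -8*r^3 + 110*r^2 - 356*r - 96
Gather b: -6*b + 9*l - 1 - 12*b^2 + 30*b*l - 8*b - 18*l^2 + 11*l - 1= -12*b^2 + b*(30*l - 14) - 18*l^2 + 20*l - 2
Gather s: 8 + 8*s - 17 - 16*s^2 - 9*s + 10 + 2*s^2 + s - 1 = -14*s^2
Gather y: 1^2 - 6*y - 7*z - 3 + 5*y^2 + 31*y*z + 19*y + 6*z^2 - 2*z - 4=5*y^2 + y*(31*z + 13) + 6*z^2 - 9*z - 6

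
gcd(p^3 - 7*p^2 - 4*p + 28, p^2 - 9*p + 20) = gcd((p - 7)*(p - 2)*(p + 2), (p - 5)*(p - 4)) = 1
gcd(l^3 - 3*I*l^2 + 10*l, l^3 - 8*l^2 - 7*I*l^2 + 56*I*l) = l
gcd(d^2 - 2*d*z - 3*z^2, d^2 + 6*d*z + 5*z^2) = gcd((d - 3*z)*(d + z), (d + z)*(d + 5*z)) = d + z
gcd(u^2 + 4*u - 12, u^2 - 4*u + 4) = u - 2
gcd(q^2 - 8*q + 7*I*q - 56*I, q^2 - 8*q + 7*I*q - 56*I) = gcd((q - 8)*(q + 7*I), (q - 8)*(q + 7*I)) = q^2 + q*(-8 + 7*I) - 56*I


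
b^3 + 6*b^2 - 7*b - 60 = (b - 3)*(b + 4)*(b + 5)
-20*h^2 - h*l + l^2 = (-5*h + l)*(4*h + l)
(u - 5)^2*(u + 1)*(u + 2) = u^4 - 7*u^3 - 3*u^2 + 55*u + 50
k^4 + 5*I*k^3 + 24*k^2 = k^2*(k - 3*I)*(k + 8*I)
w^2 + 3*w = w*(w + 3)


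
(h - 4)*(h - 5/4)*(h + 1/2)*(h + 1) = h^4 - 15*h^3/4 - 19*h^2/8 + 39*h/8 + 5/2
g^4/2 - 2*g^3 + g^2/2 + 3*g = g*(g/2 + 1/2)*(g - 3)*(g - 2)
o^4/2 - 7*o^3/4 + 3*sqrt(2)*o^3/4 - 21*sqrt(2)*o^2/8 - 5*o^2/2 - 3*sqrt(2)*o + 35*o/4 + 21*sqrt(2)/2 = (o/2 + sqrt(2))*(o - 7/2)*(o - 3*sqrt(2)/2)*(o + sqrt(2))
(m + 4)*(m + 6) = m^2 + 10*m + 24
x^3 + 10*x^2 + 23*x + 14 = (x + 1)*(x + 2)*(x + 7)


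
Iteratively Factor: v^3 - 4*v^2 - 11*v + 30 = (v + 3)*(v^2 - 7*v + 10) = (v - 2)*(v + 3)*(v - 5)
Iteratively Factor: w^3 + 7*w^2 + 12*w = (w + 3)*(w^2 + 4*w) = (w + 3)*(w + 4)*(w)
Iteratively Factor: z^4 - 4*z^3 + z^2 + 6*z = (z - 3)*(z^3 - z^2 - 2*z) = z*(z - 3)*(z^2 - z - 2) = z*(z - 3)*(z - 2)*(z + 1)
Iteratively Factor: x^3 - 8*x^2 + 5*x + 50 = (x - 5)*(x^2 - 3*x - 10) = (x - 5)*(x + 2)*(x - 5)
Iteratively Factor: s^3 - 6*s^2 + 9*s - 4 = (s - 1)*(s^2 - 5*s + 4) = (s - 1)^2*(s - 4)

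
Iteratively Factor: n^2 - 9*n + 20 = (n - 5)*(n - 4)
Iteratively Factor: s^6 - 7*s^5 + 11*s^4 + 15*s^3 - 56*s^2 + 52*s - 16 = (s - 1)*(s^5 - 6*s^4 + 5*s^3 + 20*s^2 - 36*s + 16) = (s - 1)*(s + 2)*(s^4 - 8*s^3 + 21*s^2 - 22*s + 8) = (s - 1)^2*(s + 2)*(s^3 - 7*s^2 + 14*s - 8) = (s - 2)*(s - 1)^2*(s + 2)*(s^2 - 5*s + 4) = (s - 2)*(s - 1)^3*(s + 2)*(s - 4)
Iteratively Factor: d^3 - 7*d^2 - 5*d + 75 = (d + 3)*(d^2 - 10*d + 25) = (d - 5)*(d + 3)*(d - 5)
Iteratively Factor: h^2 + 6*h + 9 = (h + 3)*(h + 3)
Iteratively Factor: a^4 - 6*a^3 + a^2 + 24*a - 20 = (a - 5)*(a^3 - a^2 - 4*a + 4) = (a - 5)*(a + 2)*(a^2 - 3*a + 2) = (a - 5)*(a - 1)*(a + 2)*(a - 2)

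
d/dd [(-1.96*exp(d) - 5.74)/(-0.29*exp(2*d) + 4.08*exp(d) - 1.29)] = (-0.5684*exp(2*d) - 3.3292*exp(d) + 25.9476)*exp(d)/(0.0841*exp(4*d) - 2.3664*exp(3*d) + 17.3946*exp(2*d) - 10.5264*exp(d) + 1.6641)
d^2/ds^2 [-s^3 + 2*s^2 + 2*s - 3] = 4 - 6*s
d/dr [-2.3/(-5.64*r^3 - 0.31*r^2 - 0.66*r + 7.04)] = (-38.916*r^2 - 1.426*r - 1.518)/(5.64*r^3 + 0.31*r^2 + 0.66*r - 7.04)^2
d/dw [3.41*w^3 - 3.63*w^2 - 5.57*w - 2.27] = 10.23*w^2 - 7.26*w - 5.57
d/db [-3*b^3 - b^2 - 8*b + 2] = -9*b^2 - 2*b - 8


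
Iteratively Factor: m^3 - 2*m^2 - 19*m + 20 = (m - 1)*(m^2 - m - 20) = (m - 1)*(m + 4)*(m - 5)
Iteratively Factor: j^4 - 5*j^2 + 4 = (j + 1)*(j^3 - j^2 - 4*j + 4) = (j + 1)*(j + 2)*(j^2 - 3*j + 2) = (j - 1)*(j + 1)*(j + 2)*(j - 2)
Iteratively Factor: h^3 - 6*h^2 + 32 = (h - 4)*(h^2 - 2*h - 8) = (h - 4)*(h + 2)*(h - 4)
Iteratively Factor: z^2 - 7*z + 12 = (z - 3)*(z - 4)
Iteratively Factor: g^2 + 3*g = (g + 3)*(g)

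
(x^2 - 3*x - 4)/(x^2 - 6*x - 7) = (x - 4)/(x - 7)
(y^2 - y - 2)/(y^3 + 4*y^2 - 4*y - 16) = (y + 1)/(y^2 + 6*y + 8)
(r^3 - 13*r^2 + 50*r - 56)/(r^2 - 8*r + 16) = (r^2 - 9*r + 14)/(r - 4)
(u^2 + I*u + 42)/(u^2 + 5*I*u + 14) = (u - 6*I)/(u - 2*I)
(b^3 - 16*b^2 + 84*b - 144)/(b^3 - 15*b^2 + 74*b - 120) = (b - 6)/(b - 5)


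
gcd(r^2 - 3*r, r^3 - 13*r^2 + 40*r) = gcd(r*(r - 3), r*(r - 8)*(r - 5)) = r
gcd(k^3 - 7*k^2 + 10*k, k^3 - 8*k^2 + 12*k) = k^2 - 2*k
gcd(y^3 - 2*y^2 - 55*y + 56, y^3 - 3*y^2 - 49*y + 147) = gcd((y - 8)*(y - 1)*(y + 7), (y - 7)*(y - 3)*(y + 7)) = y + 7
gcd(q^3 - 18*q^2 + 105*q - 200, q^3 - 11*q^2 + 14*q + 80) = q^2 - 13*q + 40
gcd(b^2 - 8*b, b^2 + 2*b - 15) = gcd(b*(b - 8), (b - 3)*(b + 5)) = 1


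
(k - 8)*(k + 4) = k^2 - 4*k - 32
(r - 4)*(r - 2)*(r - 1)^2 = r^4 - 8*r^3 + 21*r^2 - 22*r + 8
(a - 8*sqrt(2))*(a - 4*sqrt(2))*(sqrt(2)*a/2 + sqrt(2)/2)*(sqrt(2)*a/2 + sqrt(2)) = a^4/2 - 6*sqrt(2)*a^3 + 3*a^3/2 - 18*sqrt(2)*a^2 + 33*a^2 - 12*sqrt(2)*a + 96*a + 64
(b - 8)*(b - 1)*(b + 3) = b^3 - 6*b^2 - 19*b + 24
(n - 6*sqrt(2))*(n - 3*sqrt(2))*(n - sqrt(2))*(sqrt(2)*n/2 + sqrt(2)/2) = sqrt(2)*n^4/2 - 10*n^3 + sqrt(2)*n^3/2 - 10*n^2 + 27*sqrt(2)*n^2 - 36*n + 27*sqrt(2)*n - 36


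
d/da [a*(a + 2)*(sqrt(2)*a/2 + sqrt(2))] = sqrt(2)*(a + 2)*(3*a + 2)/2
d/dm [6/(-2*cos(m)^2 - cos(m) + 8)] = -6*(4*cos(m) + 1)*sin(m)/(cos(m) + cos(2*m) - 7)^2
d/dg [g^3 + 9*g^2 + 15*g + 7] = 3*g^2 + 18*g + 15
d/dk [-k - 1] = -1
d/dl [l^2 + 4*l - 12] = 2*l + 4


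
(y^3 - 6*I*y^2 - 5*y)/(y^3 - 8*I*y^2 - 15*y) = (y - I)/(y - 3*I)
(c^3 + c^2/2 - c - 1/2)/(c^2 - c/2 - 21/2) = (-2*c^3 - c^2 + 2*c + 1)/(-2*c^2 + c + 21)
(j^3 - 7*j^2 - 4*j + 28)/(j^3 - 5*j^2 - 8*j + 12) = (j^2 - 9*j + 14)/(j^2 - 7*j + 6)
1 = 1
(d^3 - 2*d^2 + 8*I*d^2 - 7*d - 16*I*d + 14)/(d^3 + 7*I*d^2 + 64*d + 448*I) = (d^2 + d*(-2 + I) - 2*I)/(d^2 + 64)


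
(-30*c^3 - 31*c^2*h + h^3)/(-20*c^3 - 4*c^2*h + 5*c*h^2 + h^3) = (6*c^2 + 5*c*h - h^2)/(4*c^2 - h^2)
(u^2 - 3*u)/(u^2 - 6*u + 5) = u*(u - 3)/(u^2 - 6*u + 5)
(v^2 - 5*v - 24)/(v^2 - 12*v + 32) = (v + 3)/(v - 4)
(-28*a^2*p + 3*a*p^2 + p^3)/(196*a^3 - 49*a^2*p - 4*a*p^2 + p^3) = p/(-7*a + p)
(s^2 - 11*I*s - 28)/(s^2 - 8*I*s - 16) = (s - 7*I)/(s - 4*I)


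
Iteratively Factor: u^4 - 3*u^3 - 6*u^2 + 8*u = (u - 4)*(u^3 + u^2 - 2*u) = u*(u - 4)*(u^2 + u - 2) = u*(u - 4)*(u + 2)*(u - 1)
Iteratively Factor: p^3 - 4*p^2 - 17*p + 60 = (p - 3)*(p^2 - p - 20) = (p - 5)*(p - 3)*(p + 4)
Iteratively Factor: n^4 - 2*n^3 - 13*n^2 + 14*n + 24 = (n - 2)*(n^3 - 13*n - 12) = (n - 2)*(n + 3)*(n^2 - 3*n - 4) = (n - 4)*(n - 2)*(n + 3)*(n + 1)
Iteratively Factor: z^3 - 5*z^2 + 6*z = (z - 2)*(z^2 - 3*z) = (z - 3)*(z - 2)*(z)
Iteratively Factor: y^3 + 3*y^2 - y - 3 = (y + 1)*(y^2 + 2*y - 3) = (y + 1)*(y + 3)*(y - 1)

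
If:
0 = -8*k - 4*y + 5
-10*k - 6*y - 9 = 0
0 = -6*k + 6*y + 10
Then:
No Solution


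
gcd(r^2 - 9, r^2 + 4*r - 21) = r - 3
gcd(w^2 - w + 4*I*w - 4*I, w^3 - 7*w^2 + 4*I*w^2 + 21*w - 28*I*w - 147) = 1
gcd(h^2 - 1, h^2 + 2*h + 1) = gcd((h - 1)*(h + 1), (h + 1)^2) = h + 1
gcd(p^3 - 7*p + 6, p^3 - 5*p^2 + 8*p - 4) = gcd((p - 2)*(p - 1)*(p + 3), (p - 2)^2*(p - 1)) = p^2 - 3*p + 2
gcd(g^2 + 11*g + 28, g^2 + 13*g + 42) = g + 7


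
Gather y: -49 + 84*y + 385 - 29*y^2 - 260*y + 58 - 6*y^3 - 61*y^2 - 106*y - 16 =-6*y^3 - 90*y^2 - 282*y + 378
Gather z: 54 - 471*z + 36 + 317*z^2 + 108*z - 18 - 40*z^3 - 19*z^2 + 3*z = -40*z^3 + 298*z^2 - 360*z + 72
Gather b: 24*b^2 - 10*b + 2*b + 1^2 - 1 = 24*b^2 - 8*b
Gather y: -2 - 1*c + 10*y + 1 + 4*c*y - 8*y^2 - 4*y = -c - 8*y^2 + y*(4*c + 6) - 1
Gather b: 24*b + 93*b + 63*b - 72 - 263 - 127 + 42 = 180*b - 420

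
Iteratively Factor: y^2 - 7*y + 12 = (y - 3)*(y - 4)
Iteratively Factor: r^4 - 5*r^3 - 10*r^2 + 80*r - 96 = (r + 4)*(r^3 - 9*r^2 + 26*r - 24) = (r - 3)*(r + 4)*(r^2 - 6*r + 8) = (r - 3)*(r - 2)*(r + 4)*(r - 4)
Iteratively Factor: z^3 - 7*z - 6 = (z + 2)*(z^2 - 2*z - 3) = (z + 1)*(z + 2)*(z - 3)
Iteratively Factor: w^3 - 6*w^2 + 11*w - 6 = (w - 2)*(w^2 - 4*w + 3) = (w - 3)*(w - 2)*(w - 1)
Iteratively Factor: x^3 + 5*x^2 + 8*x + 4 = (x + 2)*(x^2 + 3*x + 2) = (x + 1)*(x + 2)*(x + 2)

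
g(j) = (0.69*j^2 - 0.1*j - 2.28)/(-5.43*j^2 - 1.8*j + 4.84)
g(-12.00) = -0.13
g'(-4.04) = 0.01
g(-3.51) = -0.12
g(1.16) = 0.32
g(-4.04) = -0.12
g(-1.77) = -0.01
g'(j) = (1.38*j - 0.1)/(-5.43*j^2 - 1.8*j + 4.84) + (10.86*j + 1.8)*(0.69*j^2 - 0.1*j - 2.28)/(-5.43*j^2 - 1.8*j + 4.84)^2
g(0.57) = -1.03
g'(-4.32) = 0.01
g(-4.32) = -0.12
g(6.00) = -0.11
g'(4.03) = -0.01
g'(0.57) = -3.68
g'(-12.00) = -0.00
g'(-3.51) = 0.01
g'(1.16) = -1.35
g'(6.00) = -0.00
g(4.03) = -0.09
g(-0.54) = -0.48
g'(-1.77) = 0.27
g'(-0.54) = 0.26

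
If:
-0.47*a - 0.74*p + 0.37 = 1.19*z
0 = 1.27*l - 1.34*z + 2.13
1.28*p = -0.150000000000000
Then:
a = 0.971742021276596 - 2.53191489361702*z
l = 1.05511811023622*z - 1.67716535433071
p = -0.12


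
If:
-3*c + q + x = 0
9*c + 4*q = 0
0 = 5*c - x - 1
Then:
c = -4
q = 9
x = -21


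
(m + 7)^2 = m^2 + 14*m + 49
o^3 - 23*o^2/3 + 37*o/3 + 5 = (o - 5)*(o - 3)*(o + 1/3)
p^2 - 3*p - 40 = (p - 8)*(p + 5)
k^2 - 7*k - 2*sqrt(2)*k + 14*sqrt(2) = (k - 7)*(k - 2*sqrt(2))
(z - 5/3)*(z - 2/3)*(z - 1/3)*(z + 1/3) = z^4 - 7*z^3/3 + z^2 + 7*z/27 - 10/81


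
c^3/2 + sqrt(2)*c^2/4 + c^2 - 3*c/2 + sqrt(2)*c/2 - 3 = (c/2 + 1)*(c - sqrt(2))*(c + 3*sqrt(2)/2)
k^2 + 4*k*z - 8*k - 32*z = (k - 8)*(k + 4*z)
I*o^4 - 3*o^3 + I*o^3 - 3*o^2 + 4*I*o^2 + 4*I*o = o*(o + 1)*(o + 4*I)*(I*o + 1)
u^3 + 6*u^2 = u^2*(u + 6)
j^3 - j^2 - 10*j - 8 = (j - 4)*(j + 1)*(j + 2)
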